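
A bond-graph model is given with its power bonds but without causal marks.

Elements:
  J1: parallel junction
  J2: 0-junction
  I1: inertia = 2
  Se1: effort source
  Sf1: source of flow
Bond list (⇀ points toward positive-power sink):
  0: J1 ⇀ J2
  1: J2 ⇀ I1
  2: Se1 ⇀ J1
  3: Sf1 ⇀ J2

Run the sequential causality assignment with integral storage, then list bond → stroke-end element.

bond 0 |J2
bond 1 |I1
bond 2 |J1
bond 3 |Sf1

#2 stroke→J1  (Se1 fixes effort; stroke away)
#3 stroke→Sf1  (Sf1 fixes flow; stroke at Sf1)
#0 stroke→J2  (J1 effort already set via bond 2)
#1 stroke→I1  (J2: bond 0 brought effort, rest push out)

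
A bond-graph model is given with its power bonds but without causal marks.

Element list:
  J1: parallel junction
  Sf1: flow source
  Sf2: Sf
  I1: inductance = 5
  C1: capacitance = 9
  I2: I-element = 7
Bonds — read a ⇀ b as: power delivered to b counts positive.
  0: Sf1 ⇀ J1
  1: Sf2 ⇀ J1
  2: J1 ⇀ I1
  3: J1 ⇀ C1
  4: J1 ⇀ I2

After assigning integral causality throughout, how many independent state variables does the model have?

3  (C1, I1, I2 all integral)

#0 stroke at Sf1  (Sf1 fixes flow; stroke at Sf1)
#1 stroke at Sf2  (Sf2 fixes flow; stroke at Sf2)
#2 stroke at I1  (I1 integral (f out))
#3 stroke at J1  (C1 outputs effort q/C1)
#4 stroke at I2  (0-jn J1 has e-setter on 3)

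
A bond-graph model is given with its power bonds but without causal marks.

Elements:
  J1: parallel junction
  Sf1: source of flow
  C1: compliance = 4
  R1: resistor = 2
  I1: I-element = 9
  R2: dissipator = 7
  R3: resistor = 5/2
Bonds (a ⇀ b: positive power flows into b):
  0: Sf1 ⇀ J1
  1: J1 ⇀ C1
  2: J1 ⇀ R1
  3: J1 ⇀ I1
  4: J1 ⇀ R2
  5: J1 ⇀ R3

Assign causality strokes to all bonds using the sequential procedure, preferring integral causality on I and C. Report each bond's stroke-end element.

#0 |Sf1
#1 |J1
#2 |R1
#3 |I1
#4 |R2
#5 |R3

bond 0 |Sf1  (Sf1 (Sf) sets flow on bond)
bond 1 |J1  (prefer integral on C1)
bond 2 |R1  (0-jn J1 has e-setter on 1)
bond 3 |I1  (common-e at J1 fixed by 1)
bond 4 |R2  (common-e at J1 fixed by 1)
bond 5 |R3  (common-e at J1 fixed by 1)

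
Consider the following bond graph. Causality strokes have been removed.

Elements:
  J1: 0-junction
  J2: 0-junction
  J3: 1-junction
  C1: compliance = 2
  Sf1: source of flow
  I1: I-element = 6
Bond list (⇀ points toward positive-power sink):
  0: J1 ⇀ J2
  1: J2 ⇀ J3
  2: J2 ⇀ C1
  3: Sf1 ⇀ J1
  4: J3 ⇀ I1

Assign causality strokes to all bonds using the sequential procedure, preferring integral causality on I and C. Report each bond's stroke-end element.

β0 stroke at J1
β1 stroke at J3
β2 stroke at J2
β3 stroke at Sf1
β4 stroke at I1

bond 3 stroke at Sf1  (Sf1 fixes flow; stroke at Sf1)
bond 0 stroke at J1  (only one effort-in slot at J1)
bond 2 stroke at J2  (C1 integral (e out))
bond 1 stroke at J3  (0-jn J2 has e-setter on 2)
bond 4 stroke at I1  (closing 1-jn rule on J3)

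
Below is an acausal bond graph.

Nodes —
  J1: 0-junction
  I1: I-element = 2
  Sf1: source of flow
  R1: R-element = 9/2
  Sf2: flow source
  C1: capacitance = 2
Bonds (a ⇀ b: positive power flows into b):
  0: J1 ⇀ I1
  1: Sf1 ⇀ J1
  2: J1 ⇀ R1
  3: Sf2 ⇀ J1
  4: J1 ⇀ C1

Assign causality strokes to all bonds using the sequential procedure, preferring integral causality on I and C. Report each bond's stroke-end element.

bond 0 stroke at I1
bond 1 stroke at Sf1
bond 2 stroke at R1
bond 3 stroke at Sf2
bond 4 stroke at J1

β1 |Sf1  (Sf1 fixes flow; stroke at Sf1)
β3 |Sf2  (source Sf2 imposes f)
β0 |I1  (I1: I, integral causality)
β4 |J1  (C1 integral (e out))
β2 |R1  (J1: bond 4 brought effort, rest push out)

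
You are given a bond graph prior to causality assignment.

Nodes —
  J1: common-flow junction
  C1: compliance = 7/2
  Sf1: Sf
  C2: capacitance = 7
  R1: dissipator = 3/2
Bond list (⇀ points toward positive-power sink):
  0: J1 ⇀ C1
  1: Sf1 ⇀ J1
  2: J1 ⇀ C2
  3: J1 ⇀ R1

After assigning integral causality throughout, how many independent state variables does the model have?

bond 1 |Sf1  (source Sf1 imposes f)
bond 0 |J1  (J1: bond 1 brought flow, rest push out)
bond 2 |J1  (1-jn J1 has f-setter on 1)
bond 3 |J1  (J1: bond 1 brought flow, rest push out)

2  (C1, C2 all integral)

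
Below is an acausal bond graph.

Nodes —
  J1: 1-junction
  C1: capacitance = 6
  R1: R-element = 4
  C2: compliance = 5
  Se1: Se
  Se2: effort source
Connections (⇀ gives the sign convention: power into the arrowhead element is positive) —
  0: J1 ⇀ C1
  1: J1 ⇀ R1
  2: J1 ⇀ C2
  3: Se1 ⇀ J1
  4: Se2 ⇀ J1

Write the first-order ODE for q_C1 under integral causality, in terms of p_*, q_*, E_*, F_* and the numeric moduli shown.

dq_C1/dt = E_Se1/4 + E_Se2/4 - q_C1/24 - q_C2/20

β3 |J1  (Se1 fixes effort; stroke away)
β4 |J1  (Se2 (Se) sets effort on bond)
β0 |J1  (prefer integral on C1)
β2 |J1  (C2 outputs effort q/C2)
β1 |R1  (J1: last free bond brings flow in)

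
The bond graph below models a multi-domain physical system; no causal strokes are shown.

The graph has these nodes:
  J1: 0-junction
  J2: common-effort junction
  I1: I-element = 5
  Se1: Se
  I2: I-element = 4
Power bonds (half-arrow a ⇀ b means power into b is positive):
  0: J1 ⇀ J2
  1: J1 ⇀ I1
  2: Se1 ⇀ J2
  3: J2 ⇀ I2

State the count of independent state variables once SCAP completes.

2  (I1, I2 all integral)

b2 |J2  (Se1 (Se) sets effort on bond)
b0 |J1  (J2 effort already set via bond 2)
b3 |I2  (J2: bond 2 brought effort, rest push out)
b1 |I1  (0-jn J1 has e-setter on 0)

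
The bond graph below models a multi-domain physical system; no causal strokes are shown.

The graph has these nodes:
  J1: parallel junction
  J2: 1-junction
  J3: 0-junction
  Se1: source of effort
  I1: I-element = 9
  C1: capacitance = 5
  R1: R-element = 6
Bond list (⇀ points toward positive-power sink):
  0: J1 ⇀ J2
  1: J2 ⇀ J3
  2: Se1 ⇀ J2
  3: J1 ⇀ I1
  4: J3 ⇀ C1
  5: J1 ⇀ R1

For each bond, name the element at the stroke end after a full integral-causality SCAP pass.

β0 |J1
β1 |J2
β2 |J2
β3 |I1
β4 |J3
β5 |R1

bond 2 stroke→J2  (Se1 (Se) sets effort on bond)
bond 3 stroke→I1  (I1 outputs flow p/I1)
bond 4 stroke→J3  (prefer integral on C1)
bond 1 stroke→J2  (common-e at J3 fixed by 4)
bond 0 stroke→J1  (only one flow-in slot at J2)
bond 5 stroke→R1  (J1 effort already set via bond 0)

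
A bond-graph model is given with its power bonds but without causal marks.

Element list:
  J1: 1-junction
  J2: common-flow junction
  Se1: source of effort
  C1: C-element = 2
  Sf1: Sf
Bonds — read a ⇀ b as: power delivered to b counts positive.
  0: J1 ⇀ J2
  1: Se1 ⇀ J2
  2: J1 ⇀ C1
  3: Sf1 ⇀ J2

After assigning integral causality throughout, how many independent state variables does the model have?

bond 1 |J2  (source Se1 imposes e)
bond 3 |Sf1  (source Sf1 imposes f)
bond 0 |J2  (J2: bond 3 brought flow, rest push out)
bond 2 |J1  (J1 flow already set via bond 0)

1  (C1 all integral)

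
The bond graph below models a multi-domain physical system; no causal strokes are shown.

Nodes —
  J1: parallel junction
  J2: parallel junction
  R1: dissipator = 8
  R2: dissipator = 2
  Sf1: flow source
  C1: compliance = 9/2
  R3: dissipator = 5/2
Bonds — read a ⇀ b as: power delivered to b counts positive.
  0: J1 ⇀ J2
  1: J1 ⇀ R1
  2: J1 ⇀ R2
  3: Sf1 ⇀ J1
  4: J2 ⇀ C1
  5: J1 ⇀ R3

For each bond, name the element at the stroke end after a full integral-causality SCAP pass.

b3 stroke at Sf1  (source Sf1 imposes f)
b4 stroke at J2  (C1 outputs effort q/C1)
b0 stroke at J1  (J2: bond 4 brought effort, rest push out)
b1 stroke at R1  (common-e at J1 fixed by 0)
b2 stroke at R2  (J1 effort already set via bond 0)
b5 stroke at R3  (J1 effort already set via bond 0)

bond 0 |J1
bond 1 |R1
bond 2 |R2
bond 3 |Sf1
bond 4 |J2
bond 5 |R3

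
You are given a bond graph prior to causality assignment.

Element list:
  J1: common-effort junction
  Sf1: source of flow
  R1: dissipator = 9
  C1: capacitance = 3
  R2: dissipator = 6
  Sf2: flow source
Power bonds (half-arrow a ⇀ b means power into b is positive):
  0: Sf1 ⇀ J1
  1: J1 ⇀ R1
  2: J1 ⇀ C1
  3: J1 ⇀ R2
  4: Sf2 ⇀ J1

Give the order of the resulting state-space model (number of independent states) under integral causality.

1  (C1 all integral)

b0 stroke→Sf1  (Sf1: flow source, stroke at near end)
b4 stroke→Sf2  (Sf2 fixes flow; stroke at Sf2)
b2 stroke→J1  (prefer integral on C1)
b1 stroke→R1  (J1: bond 2 brought effort, rest push out)
b3 stroke→R2  (J1: bond 2 brought effort, rest push out)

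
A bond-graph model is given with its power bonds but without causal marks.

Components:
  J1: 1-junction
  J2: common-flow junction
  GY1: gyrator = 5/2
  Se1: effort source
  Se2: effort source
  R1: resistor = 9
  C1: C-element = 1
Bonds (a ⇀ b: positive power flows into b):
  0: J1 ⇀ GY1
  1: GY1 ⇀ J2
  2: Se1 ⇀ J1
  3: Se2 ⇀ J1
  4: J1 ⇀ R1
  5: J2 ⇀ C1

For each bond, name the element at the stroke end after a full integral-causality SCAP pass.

#0 |GY1
#1 |GY1
#2 |J1
#3 |J1
#4 |J1
#5 |J2

#2 stroke at J1  (Se1: effort source, stroke at far end)
#3 stroke at J1  (source Se2 imposes e)
#5 stroke at J2  (C1: C, integral causality)
#1 stroke at GY1  (J2 needs exactly one f-in)
#0 stroke at GY1  (GY GY1: same side as bond 1)
#4 stroke at J1  (common-f at J1 fixed by 0)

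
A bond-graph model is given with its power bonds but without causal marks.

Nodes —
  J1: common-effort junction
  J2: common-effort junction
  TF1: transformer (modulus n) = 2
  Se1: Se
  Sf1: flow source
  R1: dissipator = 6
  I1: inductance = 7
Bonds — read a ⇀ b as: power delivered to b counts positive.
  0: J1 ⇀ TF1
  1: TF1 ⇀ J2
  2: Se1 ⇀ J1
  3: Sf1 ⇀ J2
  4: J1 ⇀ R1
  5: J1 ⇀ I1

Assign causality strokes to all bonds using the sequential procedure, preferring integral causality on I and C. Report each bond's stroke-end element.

bond 0 stroke→TF1
bond 1 stroke→J2
bond 2 stroke→J1
bond 3 stroke→Sf1
bond 4 stroke→R1
bond 5 stroke→I1

β2 →J1  (Se1 fixes effort; stroke away)
β3 →Sf1  (Sf1 (Sf) sets flow on bond)
β0 →TF1  (common-e at J1 fixed by 2)
β4 →R1  (J1: bond 2 brought effort, rest push out)
β5 →I1  (J1 effort already set via bond 2)
β1 →J2  (J2: last free bond brings effort in)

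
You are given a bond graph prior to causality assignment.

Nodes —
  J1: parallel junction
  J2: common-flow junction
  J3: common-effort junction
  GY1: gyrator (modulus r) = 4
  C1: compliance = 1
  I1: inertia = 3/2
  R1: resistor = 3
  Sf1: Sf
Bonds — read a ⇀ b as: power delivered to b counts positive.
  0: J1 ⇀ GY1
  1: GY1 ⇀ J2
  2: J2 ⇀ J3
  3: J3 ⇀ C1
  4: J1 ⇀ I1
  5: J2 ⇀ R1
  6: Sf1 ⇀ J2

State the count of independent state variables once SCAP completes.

2  (C1, I1 all integral)

b6 →Sf1  (Sf1: flow source, stroke at near end)
b1 →J2  (J2: bond 6 brought flow, rest push out)
b2 →J2  (common-f at J2 fixed by 6)
b5 →J2  (1-jn J2 has f-setter on 6)
b3 →J3  (only one effort-in slot at J3)
b0 →J1  (through GY1, causality inverts; strokes same side of GY1)
b4 →I1  (J1 effort already set via bond 0)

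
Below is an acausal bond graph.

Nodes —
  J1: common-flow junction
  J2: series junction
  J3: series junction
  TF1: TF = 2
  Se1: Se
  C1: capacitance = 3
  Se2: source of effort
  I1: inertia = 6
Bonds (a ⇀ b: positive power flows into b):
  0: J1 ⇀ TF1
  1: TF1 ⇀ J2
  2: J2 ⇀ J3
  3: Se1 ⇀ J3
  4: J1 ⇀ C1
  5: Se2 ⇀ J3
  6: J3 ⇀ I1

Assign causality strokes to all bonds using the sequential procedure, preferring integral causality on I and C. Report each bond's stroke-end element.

bond 3 |J3  (Se1 (Se) sets effort on bond)
bond 5 |J3  (Se2: effort source, stroke at far end)
bond 4 |J1  (C1 integral (e out))
bond 0 |TF1  (J1 needs exactly one f-in)
bond 1 |J2  (TF TF1: opposite of bond 0)
bond 2 |J3  (J2 needs exactly one f-in)
bond 6 |I1  (J3 needs exactly one f-in)

b0 |TF1
b1 |J2
b2 |J3
b3 |J3
b4 |J1
b5 |J3
b6 |I1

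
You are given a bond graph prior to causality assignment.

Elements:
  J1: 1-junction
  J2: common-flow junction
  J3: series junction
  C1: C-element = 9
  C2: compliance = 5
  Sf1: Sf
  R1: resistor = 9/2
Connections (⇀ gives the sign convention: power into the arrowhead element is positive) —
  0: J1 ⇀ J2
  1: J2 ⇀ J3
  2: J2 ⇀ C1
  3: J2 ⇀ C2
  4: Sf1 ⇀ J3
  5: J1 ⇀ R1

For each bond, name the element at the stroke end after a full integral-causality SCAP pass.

#0 →J2
#1 →J3
#2 →J2
#3 →J2
#4 →Sf1
#5 →J1

bond 4 stroke→Sf1  (Sf1 fixes flow; stroke at Sf1)
bond 1 stroke→J3  (1-jn J3 has f-setter on 4)
bond 0 stroke→J2  (J2 flow already set via bond 1)
bond 2 stroke→J2  (J2: bond 1 brought flow, rest push out)
bond 3 stroke→J2  (J2 flow already set via bond 1)
bond 5 stroke→J1  (J1: bond 0 brought flow, rest push out)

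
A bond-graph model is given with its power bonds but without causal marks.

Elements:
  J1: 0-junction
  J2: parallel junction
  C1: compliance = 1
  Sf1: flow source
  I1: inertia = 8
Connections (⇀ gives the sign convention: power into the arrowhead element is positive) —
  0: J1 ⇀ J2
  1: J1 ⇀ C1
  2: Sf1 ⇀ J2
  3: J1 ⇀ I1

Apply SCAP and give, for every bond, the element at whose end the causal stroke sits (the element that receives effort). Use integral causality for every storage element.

β2 stroke at Sf1  (source Sf1 imposes f)
β0 stroke at J2  (J2: last free bond brings effort in)
β1 stroke at J1  (C1 integral (e out))
β3 stroke at I1  (J1: bond 1 brought effort, rest push out)

β0 →J2
β1 →J1
β2 →Sf1
β3 →I1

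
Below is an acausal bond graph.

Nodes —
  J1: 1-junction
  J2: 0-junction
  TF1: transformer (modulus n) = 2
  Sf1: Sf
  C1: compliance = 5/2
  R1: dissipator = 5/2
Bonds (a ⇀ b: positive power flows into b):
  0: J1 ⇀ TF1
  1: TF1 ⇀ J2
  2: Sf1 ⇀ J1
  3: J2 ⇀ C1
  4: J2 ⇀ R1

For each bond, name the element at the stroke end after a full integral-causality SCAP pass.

b0 →J1
b1 →TF1
b2 →Sf1
b3 →J2
b4 →R1

bond 2 |Sf1  (Sf1: flow source, stroke at near end)
bond 0 |J1  (J1 flow already set via bond 2)
bond 1 |TF1  (TF TF1: opposite of bond 0)
bond 3 |J2  (C1 outputs effort q/C1)
bond 4 |R1  (J2: bond 3 brought effort, rest push out)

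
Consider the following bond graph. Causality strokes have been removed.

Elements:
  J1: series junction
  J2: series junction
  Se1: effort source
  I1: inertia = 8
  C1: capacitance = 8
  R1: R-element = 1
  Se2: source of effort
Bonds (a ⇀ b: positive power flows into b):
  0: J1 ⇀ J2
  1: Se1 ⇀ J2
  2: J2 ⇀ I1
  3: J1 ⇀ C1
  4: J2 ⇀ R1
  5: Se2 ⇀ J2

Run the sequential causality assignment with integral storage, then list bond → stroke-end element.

bond 1 →J2  (Se1 (Se) sets effort on bond)
bond 5 →J2  (source Se2 imposes e)
bond 2 →I1  (I1: I, integral causality)
bond 0 →J2  (common-f at J2 fixed by 2)
bond 4 →J2  (J2: bond 2 brought flow, rest push out)
bond 3 →J1  (1-jn J1 has f-setter on 0)

β0 stroke at J2
β1 stroke at J2
β2 stroke at I1
β3 stroke at J1
β4 stroke at J2
β5 stroke at J2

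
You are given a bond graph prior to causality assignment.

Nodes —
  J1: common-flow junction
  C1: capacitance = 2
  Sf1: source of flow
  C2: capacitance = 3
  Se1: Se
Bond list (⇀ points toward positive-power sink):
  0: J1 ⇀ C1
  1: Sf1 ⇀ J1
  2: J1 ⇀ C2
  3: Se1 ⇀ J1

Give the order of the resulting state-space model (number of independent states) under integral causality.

β1 stroke at Sf1  (Sf1: flow source, stroke at near end)
β3 stroke at J1  (Se1 fixes effort; stroke away)
β0 stroke at J1  (common-f at J1 fixed by 1)
β2 stroke at J1  (1-jn J1 has f-setter on 1)

2  (C1, C2 all integral)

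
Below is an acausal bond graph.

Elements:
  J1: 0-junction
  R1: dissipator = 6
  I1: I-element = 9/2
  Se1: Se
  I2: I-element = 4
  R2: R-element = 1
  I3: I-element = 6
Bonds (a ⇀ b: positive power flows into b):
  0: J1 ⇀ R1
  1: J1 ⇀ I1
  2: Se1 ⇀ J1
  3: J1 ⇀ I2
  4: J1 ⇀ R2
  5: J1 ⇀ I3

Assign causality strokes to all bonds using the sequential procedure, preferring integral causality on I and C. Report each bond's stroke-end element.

b2 →J1  (Se1 fixes effort; stroke away)
b0 →R1  (0-jn J1 has e-setter on 2)
b1 →I1  (J1 effort already set via bond 2)
b3 →I2  (J1: bond 2 brought effort, rest push out)
b4 →R2  (J1 effort already set via bond 2)
b5 →I3  (common-e at J1 fixed by 2)

b0 stroke at R1
b1 stroke at I1
b2 stroke at J1
b3 stroke at I2
b4 stroke at R2
b5 stroke at I3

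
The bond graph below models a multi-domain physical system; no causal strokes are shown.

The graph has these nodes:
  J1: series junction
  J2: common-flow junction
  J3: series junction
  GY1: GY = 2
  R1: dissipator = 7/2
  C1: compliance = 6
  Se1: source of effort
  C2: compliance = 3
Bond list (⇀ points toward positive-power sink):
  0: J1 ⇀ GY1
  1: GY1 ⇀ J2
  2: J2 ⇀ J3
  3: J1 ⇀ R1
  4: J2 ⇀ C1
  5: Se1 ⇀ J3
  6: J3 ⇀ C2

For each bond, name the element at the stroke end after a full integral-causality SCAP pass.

bond 0 →GY1
bond 1 →GY1
bond 2 →J2
bond 3 →J1
bond 4 →J2
bond 5 →J3
bond 6 →J3

#5 →J3  (Se1 fixes effort; stroke away)
#4 →J2  (C1 integral (e out))
#6 →J3  (C2 integral (e out))
#2 →J2  (only one flow-in slot at J3)
#1 →GY1  (J2: last free bond brings flow in)
#0 →GY1  (GY1: gyrator matches bond 1)
#3 →J1  (1-jn J1 has f-setter on 0)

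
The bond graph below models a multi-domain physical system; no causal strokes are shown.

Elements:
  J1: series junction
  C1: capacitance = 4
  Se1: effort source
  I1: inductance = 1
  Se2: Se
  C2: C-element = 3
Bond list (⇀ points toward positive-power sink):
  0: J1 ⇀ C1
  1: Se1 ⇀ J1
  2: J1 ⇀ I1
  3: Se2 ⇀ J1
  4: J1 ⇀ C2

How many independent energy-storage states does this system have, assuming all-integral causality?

bond 1 |J1  (source Se1 imposes e)
bond 3 |J1  (source Se2 imposes e)
bond 0 |J1  (prefer integral on C1)
bond 2 |I1  (I1: I, integral causality)
bond 4 |J1  (1-jn J1 has f-setter on 2)

3  (C1, C2, I1 all integral)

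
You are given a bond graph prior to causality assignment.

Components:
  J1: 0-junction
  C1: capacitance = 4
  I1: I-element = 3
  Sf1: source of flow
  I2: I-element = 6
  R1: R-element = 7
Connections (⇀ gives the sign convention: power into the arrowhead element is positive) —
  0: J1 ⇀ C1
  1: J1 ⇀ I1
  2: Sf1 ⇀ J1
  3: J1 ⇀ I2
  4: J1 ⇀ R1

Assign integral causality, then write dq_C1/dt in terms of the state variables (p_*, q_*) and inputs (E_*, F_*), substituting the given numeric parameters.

dq_C1/dt = F_Sf1 - p_I1/3 - p_I2/6 - q_C1/28

b2 |Sf1  (Sf1 fixes flow; stroke at Sf1)
b0 |J1  (prefer integral on C1)
b1 |I1  (common-e at J1 fixed by 0)
b3 |I2  (common-e at J1 fixed by 0)
b4 |R1  (J1 effort already set via bond 0)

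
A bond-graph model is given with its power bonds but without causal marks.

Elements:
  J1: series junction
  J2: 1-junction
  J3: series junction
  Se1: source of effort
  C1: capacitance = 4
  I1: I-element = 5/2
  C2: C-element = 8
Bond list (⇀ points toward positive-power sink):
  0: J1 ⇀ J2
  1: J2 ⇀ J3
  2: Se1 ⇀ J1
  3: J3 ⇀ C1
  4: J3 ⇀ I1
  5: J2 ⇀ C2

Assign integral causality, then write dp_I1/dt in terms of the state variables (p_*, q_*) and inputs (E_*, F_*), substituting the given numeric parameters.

#2 stroke→J1  (Se1 fixes effort; stroke away)
#0 stroke→J2  (J1 needs exactly one f-in)
#3 stroke→J3  (prefer integral on C1)
#4 stroke→I1  (prefer integral on I1)
#1 stroke→J3  (J3 flow already set via bond 4)
#5 stroke→J2  (common-f at J2 fixed by 1)

dp_I1/dt = E_Se1 - q_C1/4 - q_C2/8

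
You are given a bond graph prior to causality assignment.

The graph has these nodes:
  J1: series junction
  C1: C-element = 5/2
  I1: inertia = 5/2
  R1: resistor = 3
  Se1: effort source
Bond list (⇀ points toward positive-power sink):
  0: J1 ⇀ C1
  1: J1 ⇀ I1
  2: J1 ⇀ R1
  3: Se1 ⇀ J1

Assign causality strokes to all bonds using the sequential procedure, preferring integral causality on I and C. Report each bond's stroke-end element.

b0 →J1
b1 →I1
b2 →J1
b3 →J1

β3 →J1  (source Se1 imposes e)
β0 →J1  (C1 outputs effort q/C1)
β1 →I1  (I1 integral (f out))
β2 →J1  (J1: bond 1 brought flow, rest push out)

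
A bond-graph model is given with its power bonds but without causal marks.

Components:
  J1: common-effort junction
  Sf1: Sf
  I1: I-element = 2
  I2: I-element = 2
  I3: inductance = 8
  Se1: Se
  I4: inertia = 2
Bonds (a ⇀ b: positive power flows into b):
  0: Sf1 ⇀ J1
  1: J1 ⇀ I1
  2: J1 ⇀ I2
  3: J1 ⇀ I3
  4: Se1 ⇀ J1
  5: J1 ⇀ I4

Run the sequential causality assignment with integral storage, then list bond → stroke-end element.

bond 0 |Sf1  (Sf1 fixes flow; stroke at Sf1)
bond 4 |J1  (Se1 (Se) sets effort on bond)
bond 1 |I1  (J1 effort already set via bond 4)
bond 2 |I2  (J1 effort already set via bond 4)
bond 3 |I3  (J1 effort already set via bond 4)
bond 5 |I4  (J1: bond 4 brought effort, rest push out)

b0 stroke at Sf1
b1 stroke at I1
b2 stroke at I2
b3 stroke at I3
b4 stroke at J1
b5 stroke at I4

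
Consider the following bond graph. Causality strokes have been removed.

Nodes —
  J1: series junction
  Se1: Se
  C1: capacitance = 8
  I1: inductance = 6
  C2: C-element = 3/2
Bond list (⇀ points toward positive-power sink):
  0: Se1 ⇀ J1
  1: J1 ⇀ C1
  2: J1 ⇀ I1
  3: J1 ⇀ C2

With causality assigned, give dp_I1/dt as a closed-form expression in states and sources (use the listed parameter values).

β0 |J1  (Se1 fixes effort; stroke away)
β1 |J1  (prefer integral on C1)
β2 |I1  (I1: I, integral causality)
β3 |J1  (1-jn J1 has f-setter on 2)

dp_I1/dt = E_Se1 - q_C1/8 - 2*q_C2/3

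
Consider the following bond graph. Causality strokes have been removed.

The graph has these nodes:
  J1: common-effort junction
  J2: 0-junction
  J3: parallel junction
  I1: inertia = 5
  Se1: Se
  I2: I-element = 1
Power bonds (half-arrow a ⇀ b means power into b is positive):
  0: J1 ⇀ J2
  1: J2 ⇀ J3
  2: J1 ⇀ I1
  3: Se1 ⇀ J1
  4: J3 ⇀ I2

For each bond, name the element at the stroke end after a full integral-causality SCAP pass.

#0 stroke at J2
#1 stroke at J3
#2 stroke at I1
#3 stroke at J1
#4 stroke at I2

β3 stroke at J1  (source Se1 imposes e)
β0 stroke at J2  (0-jn J1 has e-setter on 3)
β2 stroke at I1  (J1 effort already set via bond 3)
β1 stroke at J3  (J2: bond 0 brought effort, rest push out)
β4 stroke at I2  (J3 effort already set via bond 1)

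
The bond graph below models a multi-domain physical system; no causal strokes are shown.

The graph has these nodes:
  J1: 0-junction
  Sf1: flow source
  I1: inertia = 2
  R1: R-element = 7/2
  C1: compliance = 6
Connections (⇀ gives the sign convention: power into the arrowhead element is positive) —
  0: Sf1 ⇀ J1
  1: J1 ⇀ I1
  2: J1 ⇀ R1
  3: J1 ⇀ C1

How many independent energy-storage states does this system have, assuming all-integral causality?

β0 |Sf1  (Sf1 (Sf) sets flow on bond)
β1 |I1  (I1: I, integral causality)
β3 |J1  (C1 integral (e out))
β2 |R1  (0-jn J1 has e-setter on 3)

2  (C1, I1 all integral)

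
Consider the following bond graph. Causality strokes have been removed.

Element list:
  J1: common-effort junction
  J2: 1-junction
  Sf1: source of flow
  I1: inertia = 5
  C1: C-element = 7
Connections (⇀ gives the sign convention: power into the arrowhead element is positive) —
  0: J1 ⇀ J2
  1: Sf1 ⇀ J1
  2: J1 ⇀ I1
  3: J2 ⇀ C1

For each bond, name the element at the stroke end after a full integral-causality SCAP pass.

b0 stroke→J1
b1 stroke→Sf1
b2 stroke→I1
b3 stroke→J2

#1 stroke at Sf1  (Sf1: flow source, stroke at near end)
#2 stroke at I1  (I1: I, integral causality)
#0 stroke at J1  (only one effort-in slot at J1)
#3 stroke at J2  (J2: bond 0 brought flow, rest push out)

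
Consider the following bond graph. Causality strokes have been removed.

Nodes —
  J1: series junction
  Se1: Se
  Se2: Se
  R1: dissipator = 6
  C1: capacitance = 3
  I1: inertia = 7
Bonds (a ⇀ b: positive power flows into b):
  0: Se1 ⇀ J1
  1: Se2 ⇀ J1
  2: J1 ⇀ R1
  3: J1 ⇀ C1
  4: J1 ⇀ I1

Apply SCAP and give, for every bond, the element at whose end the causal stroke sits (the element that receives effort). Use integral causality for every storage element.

#0 stroke→J1  (Se1: effort source, stroke at far end)
#1 stroke→J1  (source Se2 imposes e)
#3 stroke→J1  (C1: C, integral causality)
#4 stroke→I1  (I1 outputs flow p/I1)
#2 stroke→J1  (J1: bond 4 brought flow, rest push out)

b0 stroke at J1
b1 stroke at J1
b2 stroke at J1
b3 stroke at J1
b4 stroke at I1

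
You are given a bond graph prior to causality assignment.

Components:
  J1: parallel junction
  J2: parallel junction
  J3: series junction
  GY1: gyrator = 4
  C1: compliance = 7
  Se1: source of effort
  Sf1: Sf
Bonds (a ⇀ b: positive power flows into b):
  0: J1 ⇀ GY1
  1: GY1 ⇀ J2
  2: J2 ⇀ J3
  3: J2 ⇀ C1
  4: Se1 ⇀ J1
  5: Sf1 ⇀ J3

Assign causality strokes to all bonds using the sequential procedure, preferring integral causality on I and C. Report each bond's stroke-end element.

bond 0 |GY1
bond 1 |GY1
bond 2 |J3
bond 3 |J2
bond 4 |J1
bond 5 |Sf1

β4 stroke at J1  (Se1 fixes effort; stroke away)
β5 stroke at Sf1  (Sf1: flow source, stroke at near end)
β0 stroke at GY1  (J1: bond 4 brought effort, rest push out)
β2 stroke at J3  (J3: bond 5 brought flow, rest push out)
β1 stroke at GY1  (GY1: gyrator matches bond 0)
β3 stroke at J2  (closing 0-jn rule on J2)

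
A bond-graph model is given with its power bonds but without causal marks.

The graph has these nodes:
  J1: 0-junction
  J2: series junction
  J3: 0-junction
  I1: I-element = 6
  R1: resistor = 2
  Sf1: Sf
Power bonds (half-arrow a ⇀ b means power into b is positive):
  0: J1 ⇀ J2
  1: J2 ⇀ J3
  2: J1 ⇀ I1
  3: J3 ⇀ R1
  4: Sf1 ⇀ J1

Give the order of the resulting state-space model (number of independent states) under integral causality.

bond 4 stroke→Sf1  (source Sf1 imposes f)
bond 2 stroke→I1  (I1: I, integral causality)
bond 0 stroke→J1  (only one effort-in slot at J1)
bond 1 stroke→J2  (J2 flow already set via bond 0)
bond 3 stroke→J3  (closing 0-jn rule on J3)

1  (I1 all integral)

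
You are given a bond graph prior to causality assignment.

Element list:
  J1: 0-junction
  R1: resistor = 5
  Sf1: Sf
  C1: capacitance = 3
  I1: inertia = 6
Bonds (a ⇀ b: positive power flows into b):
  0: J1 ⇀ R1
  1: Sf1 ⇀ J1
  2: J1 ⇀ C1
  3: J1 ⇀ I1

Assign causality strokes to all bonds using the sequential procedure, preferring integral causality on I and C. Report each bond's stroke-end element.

b1 →Sf1  (Sf1 fixes flow; stroke at Sf1)
b2 →J1  (C1: C, integral causality)
b0 →R1  (common-e at J1 fixed by 2)
b3 →I1  (common-e at J1 fixed by 2)

β0 →R1
β1 →Sf1
β2 →J1
β3 →I1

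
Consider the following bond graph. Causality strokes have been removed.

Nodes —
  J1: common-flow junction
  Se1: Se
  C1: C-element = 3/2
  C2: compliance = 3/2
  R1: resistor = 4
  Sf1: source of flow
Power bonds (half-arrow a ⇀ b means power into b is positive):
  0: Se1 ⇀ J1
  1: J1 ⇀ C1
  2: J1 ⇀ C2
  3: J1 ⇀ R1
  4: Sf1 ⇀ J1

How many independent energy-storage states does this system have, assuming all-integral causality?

b0 |J1  (Se1 (Se) sets effort on bond)
b4 |Sf1  (Sf1 fixes flow; stroke at Sf1)
b1 |J1  (common-f at J1 fixed by 4)
b2 |J1  (common-f at J1 fixed by 4)
b3 |J1  (J1: bond 4 brought flow, rest push out)

2  (C1, C2 all integral)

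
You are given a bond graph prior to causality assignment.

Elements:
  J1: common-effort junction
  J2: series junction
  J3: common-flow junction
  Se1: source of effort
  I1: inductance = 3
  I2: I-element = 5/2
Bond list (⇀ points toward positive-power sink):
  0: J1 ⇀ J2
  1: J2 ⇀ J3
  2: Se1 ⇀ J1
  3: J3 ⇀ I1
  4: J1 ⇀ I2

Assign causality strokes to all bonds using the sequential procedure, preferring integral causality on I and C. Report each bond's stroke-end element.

β0 stroke→J2
β1 stroke→J3
β2 stroke→J1
β3 stroke→I1
β4 stroke→I2

b2 stroke→J1  (source Se1 imposes e)
b0 stroke→J2  (J1: bond 2 brought effort, rest push out)
b4 stroke→I2  (common-e at J1 fixed by 2)
b1 stroke→J3  (J2 needs exactly one f-in)
b3 stroke→I1  (J3 needs exactly one f-in)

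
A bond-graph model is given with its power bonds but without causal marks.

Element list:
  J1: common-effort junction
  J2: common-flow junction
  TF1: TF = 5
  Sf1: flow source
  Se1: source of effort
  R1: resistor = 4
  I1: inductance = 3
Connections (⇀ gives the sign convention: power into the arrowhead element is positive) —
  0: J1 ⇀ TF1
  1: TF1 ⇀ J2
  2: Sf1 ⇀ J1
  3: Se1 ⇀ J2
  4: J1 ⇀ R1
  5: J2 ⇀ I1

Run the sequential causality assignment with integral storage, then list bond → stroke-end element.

#2 stroke at Sf1  (Sf1: flow source, stroke at near end)
#3 stroke at J2  (Se1: effort source, stroke at far end)
#5 stroke at I1  (I1: I, integral causality)
#1 stroke at J2  (J2 flow already set via bond 5)
#0 stroke at TF1  (TF1: transformer flips bond 1)
#4 stroke at J1  (J1: last free bond brings effort in)

b0 stroke→TF1
b1 stroke→J2
b2 stroke→Sf1
b3 stroke→J2
b4 stroke→J1
b5 stroke→I1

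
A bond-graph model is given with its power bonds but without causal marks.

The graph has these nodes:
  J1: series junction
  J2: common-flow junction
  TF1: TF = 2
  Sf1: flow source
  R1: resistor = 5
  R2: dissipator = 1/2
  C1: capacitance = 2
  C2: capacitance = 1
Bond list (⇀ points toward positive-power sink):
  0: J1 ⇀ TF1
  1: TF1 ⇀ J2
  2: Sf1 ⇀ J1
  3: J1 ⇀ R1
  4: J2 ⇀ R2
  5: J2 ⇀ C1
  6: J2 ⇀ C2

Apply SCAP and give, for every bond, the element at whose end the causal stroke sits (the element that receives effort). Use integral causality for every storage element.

#0 stroke at J1
#1 stroke at TF1
#2 stroke at Sf1
#3 stroke at J1
#4 stroke at J2
#5 stroke at J2
#6 stroke at J2

bond 2 |Sf1  (Sf1 fixes flow; stroke at Sf1)
bond 0 |J1  (J1 flow already set via bond 2)
bond 3 |J1  (J1: bond 2 brought flow, rest push out)
bond 1 |TF1  (TF1 one-in-one-out from 0)
bond 4 |J2  (J2: bond 1 brought flow, rest push out)
bond 5 |J2  (J2: bond 1 brought flow, rest push out)
bond 6 |J2  (common-f at J2 fixed by 1)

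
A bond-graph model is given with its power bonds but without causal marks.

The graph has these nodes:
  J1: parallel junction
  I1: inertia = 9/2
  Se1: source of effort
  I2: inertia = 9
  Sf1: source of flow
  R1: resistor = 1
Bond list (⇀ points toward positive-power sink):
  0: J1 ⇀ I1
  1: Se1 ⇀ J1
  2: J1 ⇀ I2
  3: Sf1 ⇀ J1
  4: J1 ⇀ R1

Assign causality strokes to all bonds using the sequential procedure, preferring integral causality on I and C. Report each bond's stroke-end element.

β0 stroke→I1
β1 stroke→J1
β2 stroke→I2
β3 stroke→Sf1
β4 stroke→R1

β1 →J1  (Se1 fixes effort; stroke away)
β3 →Sf1  (Sf1 (Sf) sets flow on bond)
β0 →I1  (J1: bond 1 brought effort, rest push out)
β2 →I2  (common-e at J1 fixed by 1)
β4 →R1  (J1 effort already set via bond 1)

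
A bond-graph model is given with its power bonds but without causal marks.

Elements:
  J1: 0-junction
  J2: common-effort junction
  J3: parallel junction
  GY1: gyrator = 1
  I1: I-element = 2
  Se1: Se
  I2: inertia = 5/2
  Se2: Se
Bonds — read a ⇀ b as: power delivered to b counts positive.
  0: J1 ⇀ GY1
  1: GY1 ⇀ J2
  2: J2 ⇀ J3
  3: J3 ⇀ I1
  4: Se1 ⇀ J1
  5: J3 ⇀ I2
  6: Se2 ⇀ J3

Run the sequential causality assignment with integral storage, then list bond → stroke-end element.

#4 stroke→J1  (Se1 fixes effort; stroke away)
#6 stroke→J3  (Se2 fixes effort; stroke away)
#0 stroke→GY1  (common-e at J1 fixed by 4)
#2 stroke→J2  (J3 effort already set via bond 6)
#3 stroke→I1  (common-e at J3 fixed by 6)
#5 stroke→I2  (J3 effort already set via bond 6)
#1 stroke→GY1  (GY1: gyrator matches bond 0)

β0 stroke→GY1
β1 stroke→GY1
β2 stroke→J2
β3 stroke→I1
β4 stroke→J1
β5 stroke→I2
β6 stroke→J3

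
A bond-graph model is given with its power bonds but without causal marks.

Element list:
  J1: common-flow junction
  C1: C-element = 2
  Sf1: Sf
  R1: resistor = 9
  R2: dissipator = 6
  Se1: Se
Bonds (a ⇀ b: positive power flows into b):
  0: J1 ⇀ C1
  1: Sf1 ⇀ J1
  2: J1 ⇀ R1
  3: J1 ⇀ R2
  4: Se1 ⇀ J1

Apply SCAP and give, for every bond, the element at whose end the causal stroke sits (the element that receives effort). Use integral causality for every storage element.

b1 →Sf1  (Sf1: flow source, stroke at near end)
b4 →J1  (source Se1 imposes e)
b0 →J1  (J1: bond 1 brought flow, rest push out)
b2 →J1  (J1: bond 1 brought flow, rest push out)
b3 →J1  (J1: bond 1 brought flow, rest push out)

bond 0 |J1
bond 1 |Sf1
bond 2 |J1
bond 3 |J1
bond 4 |J1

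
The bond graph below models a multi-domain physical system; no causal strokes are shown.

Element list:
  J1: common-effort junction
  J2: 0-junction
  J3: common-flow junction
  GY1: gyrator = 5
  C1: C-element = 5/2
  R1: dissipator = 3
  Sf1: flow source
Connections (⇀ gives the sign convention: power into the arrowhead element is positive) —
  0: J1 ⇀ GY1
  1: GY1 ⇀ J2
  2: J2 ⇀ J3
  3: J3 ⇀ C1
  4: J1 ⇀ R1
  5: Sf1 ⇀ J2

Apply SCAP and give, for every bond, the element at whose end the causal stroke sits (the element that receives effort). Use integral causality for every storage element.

bond 5 stroke→Sf1  (Sf1: flow source, stroke at near end)
bond 3 stroke→J3  (C1 outputs effort q/C1)
bond 2 stroke→J2  (J3: last free bond brings flow in)
bond 1 stroke→GY1  (J2 effort already set via bond 2)
bond 0 stroke→GY1  (GY1 both-in/both-out from 1)
bond 4 stroke→J1  (only one effort-in slot at J1)

bond 0 →GY1
bond 1 →GY1
bond 2 →J2
bond 3 →J3
bond 4 →J1
bond 5 →Sf1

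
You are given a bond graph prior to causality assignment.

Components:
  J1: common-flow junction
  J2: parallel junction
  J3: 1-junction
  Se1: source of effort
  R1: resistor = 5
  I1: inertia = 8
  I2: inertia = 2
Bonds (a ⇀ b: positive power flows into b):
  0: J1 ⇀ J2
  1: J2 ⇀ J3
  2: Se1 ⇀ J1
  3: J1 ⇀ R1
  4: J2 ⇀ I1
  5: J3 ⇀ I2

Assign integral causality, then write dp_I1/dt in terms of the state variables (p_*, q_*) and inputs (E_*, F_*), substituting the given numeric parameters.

dp_I1/dt = E_Se1 - 5*p_I1/8 - 5*p_I2/2

β2 →J1  (Se1: effort source, stroke at far end)
β4 →I1  (I1 integral (f out))
β5 →I2  (I2: I, integral causality)
β1 →J3  (1-jn J3 has f-setter on 5)
β0 →J2  (only one effort-in slot at J2)
β3 →J1  (1-jn J1 has f-setter on 0)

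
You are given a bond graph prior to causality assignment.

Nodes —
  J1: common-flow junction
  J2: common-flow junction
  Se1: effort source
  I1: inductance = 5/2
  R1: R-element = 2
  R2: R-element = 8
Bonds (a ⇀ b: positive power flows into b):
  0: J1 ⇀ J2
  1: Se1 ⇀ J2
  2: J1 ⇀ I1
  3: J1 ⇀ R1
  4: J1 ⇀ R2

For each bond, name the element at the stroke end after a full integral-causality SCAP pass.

#0 stroke at J1
#1 stroke at J2
#2 stroke at I1
#3 stroke at J1
#4 stroke at J1

#1 |J2  (source Se1 imposes e)
#0 |J1  (J2: last free bond brings flow in)
#2 |I1  (I1: I, integral causality)
#3 |J1  (J1: bond 2 brought flow, rest push out)
#4 |J1  (1-jn J1 has f-setter on 2)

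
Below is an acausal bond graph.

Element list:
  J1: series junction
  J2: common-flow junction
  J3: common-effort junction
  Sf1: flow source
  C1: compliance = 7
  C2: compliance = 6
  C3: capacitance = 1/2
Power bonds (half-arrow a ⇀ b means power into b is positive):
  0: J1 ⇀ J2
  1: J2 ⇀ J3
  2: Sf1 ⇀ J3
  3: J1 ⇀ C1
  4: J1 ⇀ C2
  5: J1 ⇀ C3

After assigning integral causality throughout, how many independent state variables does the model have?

3  (C1, C2, C3 all integral)

bond 2 stroke→Sf1  (source Sf1 imposes f)
bond 1 stroke→J3  (closing 0-jn rule on J3)
bond 0 stroke→J2  (J2 flow already set via bond 1)
bond 3 stroke→J1  (common-f at J1 fixed by 0)
bond 4 stroke→J1  (common-f at J1 fixed by 0)
bond 5 stroke→J1  (J1 flow already set via bond 0)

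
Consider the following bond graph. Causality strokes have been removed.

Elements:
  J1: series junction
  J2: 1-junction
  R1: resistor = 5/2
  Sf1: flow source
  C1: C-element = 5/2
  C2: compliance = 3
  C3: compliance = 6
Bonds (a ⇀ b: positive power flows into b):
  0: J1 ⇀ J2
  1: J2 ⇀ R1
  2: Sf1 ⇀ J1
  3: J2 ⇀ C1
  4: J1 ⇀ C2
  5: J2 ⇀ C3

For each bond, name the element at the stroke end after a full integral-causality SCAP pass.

b0 |J1
b1 |J2
b2 |Sf1
b3 |J2
b4 |J1
b5 |J2

bond 2 →Sf1  (Sf1 (Sf) sets flow on bond)
bond 0 →J1  (1-jn J1 has f-setter on 2)
bond 4 →J1  (1-jn J1 has f-setter on 2)
bond 1 →J2  (J2: bond 0 brought flow, rest push out)
bond 3 →J2  (J2 flow already set via bond 0)
bond 5 →J2  (1-jn J2 has f-setter on 0)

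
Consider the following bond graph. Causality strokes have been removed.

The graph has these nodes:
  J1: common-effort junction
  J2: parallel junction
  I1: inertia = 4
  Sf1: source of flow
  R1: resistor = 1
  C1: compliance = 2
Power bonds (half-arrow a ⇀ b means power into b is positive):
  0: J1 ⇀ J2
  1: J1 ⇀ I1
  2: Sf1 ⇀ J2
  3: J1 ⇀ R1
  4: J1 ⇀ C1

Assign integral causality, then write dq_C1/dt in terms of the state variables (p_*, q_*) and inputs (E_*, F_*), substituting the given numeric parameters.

dq_C1/dt = F_Sf1 - p_I1/4 - q_C1/2

β2 →Sf1  (source Sf1 imposes f)
β0 →J2  (J2 needs exactly one e-in)
β1 →I1  (prefer integral on I1)
β4 →J1  (prefer integral on C1)
β3 →R1  (0-jn J1 has e-setter on 4)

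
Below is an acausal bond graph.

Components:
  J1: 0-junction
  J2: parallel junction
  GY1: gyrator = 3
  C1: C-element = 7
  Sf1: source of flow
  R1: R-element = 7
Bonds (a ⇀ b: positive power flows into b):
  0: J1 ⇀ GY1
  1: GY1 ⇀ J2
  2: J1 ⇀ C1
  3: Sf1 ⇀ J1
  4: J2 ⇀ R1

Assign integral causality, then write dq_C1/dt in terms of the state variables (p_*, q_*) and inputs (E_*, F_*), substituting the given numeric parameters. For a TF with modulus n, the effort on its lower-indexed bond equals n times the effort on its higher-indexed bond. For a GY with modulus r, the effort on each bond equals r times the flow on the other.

dq_C1/dt = F_Sf1 - q_C1/9

β3 |Sf1  (source Sf1 imposes f)
β2 |J1  (prefer integral on C1)
β0 |GY1  (common-e at J1 fixed by 2)
β1 |GY1  (through GY1, causality inverts; strokes same side of GY1)
β4 |J2  (closing 0-jn rule on J2)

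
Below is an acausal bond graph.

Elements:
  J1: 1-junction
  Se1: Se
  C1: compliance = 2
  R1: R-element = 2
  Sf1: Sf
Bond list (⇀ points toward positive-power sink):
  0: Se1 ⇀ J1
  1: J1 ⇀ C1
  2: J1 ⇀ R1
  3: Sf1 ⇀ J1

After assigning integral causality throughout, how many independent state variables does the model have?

1  (C1 all integral)

β0 stroke→J1  (Se1 (Se) sets effort on bond)
β3 stroke→Sf1  (Sf1 fixes flow; stroke at Sf1)
β1 stroke→J1  (J1: bond 3 brought flow, rest push out)
β2 stroke→J1  (1-jn J1 has f-setter on 3)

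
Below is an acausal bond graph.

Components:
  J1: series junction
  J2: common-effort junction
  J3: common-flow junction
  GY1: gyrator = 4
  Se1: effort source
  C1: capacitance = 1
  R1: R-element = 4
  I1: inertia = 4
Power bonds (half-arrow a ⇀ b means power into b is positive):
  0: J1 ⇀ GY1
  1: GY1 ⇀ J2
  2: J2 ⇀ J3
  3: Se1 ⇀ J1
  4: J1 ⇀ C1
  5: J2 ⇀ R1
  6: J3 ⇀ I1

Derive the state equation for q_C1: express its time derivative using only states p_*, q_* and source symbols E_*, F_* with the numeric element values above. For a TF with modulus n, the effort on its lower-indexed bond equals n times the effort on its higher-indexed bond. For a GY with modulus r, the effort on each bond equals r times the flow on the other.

b3 stroke→J1  (Se1 (Se) sets effort on bond)
b4 stroke→J1  (C1 integral (e out))
b0 stroke→GY1  (J1: last free bond brings flow in)
b1 stroke→GY1  (through GY1, causality inverts; strokes same side of GY1)
b6 stroke→I1  (I1 integral (f out))
b2 stroke→J3  (J3 flow already set via bond 6)
b5 stroke→J2  (J2 needs exactly one e-in)

dq_C1/dt = E_Se1/4 - p_I1/4 - q_C1/4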